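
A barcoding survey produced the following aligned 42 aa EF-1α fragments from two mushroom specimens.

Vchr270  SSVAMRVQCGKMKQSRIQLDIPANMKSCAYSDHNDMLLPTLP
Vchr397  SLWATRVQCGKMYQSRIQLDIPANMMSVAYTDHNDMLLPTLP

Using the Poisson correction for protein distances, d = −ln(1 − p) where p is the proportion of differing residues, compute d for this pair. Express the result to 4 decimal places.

Differing sites — 2:S/L; 3:V/W; 5:M/T; 13:K/Y; 26:K/M; 28:C/V; 31:S/T.
p = 7/42 = 0.166667.
d = −ln(1 − 0.166667) = −ln(0.833333) = 0.1823.

0.1823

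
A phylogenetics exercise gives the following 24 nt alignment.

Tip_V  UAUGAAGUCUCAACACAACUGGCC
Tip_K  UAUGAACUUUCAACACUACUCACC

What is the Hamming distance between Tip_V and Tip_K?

5

The sequences differ at positions 7 (G/C), 9 (C/U), 17 (A/U), 21 (G/C), 22 (G/A).
That gives 5 mismatches out of 24 aligned sites, so the Hamming distance is 5.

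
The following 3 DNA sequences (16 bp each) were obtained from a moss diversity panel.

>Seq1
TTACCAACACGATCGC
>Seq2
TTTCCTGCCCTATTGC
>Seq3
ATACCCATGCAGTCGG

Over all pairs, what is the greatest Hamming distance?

Pairwise Hamming distances:
  Seq1 vs Seq2: 6
  Seq1 vs Seq3: 7
  Seq2 vs Seq3: 10
The largest is 10, between Seq2 and Seq3.

10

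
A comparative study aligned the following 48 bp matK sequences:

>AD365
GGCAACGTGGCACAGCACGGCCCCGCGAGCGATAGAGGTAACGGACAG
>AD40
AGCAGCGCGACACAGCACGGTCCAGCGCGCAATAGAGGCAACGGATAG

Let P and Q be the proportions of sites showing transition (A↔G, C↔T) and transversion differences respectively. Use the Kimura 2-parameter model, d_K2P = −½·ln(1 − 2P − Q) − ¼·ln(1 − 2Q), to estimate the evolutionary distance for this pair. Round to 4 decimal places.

0.2568

Differing sites — 1:G/A (Ti); 5:A/G (Ti); 8:T/C (Ti); 10:G/A (Ti); 21:C/T (Ti); 24:C/A (Tv); 28:A/C (Tv); 31:G/A (Ti); 39:T/C (Ti); 46:C/T (Ti).
Of the 10 differences, 8 transitions and 2 transversions over 48 sites: P = 8/48 = 0.166667, Q = 2/48 = 0.041667.
d = −0.5·ln(0.624999) − 0.25·ln(0.916666) = −0.5·(-0.470005) − 0.25·(-0.087012) = 0.2568.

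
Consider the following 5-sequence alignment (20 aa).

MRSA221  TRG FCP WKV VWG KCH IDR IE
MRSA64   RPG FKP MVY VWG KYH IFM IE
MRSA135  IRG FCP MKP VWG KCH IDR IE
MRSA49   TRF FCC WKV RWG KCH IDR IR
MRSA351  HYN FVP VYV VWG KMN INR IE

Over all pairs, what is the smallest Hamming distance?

Pairwise Hamming distances:
  MRSA221 vs MRSA64: 9
  MRSA221 vs MRSA135: 3
  MRSA221 vs MRSA49: 4
  MRSA221 vs MRSA351: 9
  MRSA64 vs MRSA135: 8
  MRSA64 vs MRSA49: 13
  MRSA64 vs MRSA351: 11
  MRSA135 vs MRSA49: 7
  MRSA135 vs MRSA351: 10
  MRSA49 vs MRSA351: 12
The smallest is 3, between MRSA221 and MRSA135.

3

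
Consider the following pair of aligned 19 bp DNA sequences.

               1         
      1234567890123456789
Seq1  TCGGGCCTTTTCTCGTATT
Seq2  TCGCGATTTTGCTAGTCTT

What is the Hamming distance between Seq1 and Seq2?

6

Mismatches occur at site 4 (G→C), site 6 (C→A), site 7 (C→T), site 11 (T→G), site 14 (C→A), site 17 (A→C).
That gives 6 mismatches out of 19 aligned sites, so the Hamming distance is 6.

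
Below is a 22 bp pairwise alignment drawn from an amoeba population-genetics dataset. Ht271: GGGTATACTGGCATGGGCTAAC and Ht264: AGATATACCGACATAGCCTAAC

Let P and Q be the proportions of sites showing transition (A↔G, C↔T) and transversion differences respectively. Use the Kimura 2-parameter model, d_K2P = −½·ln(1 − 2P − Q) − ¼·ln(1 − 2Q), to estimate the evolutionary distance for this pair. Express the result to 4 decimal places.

0.3704

Mismatches occur at site 1 (G→A, transition), site 3 (G→A, transition), site 9 (T→C, transition), site 11 (G→A, transition), site 15 (G→A, transition), site 17 (G→C, transversion).
Of the 6 differences, 5 transitions and 1 transversion over 22 sites: P = 5/22 = 0.227273, Q = 1/22 = 0.045455.
d = −0.5·ln(0.499999) − 0.25·ln(0.909090) = −0.5·(-0.693149) − 0.25·(-0.095311) = 0.3704.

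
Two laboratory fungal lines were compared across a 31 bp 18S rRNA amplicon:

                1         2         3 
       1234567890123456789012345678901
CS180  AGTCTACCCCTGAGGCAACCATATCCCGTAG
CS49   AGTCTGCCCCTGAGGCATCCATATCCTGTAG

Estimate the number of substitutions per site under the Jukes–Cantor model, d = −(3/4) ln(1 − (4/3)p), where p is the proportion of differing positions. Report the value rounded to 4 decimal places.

Mismatches occur at site 6 (A/G), site 18 (A/T), site 27 (C/T).
p = 3/31 = 0.096774.
d = −0.75 · ln(1 − (4/3)·0.096774) = −0.75 · ln(0.870968) = −0.75 · (-0.138150) = 0.1036.

0.1036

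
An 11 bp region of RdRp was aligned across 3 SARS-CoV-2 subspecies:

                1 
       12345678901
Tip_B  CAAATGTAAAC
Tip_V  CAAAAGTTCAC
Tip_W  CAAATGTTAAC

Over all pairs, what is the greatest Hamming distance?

Pairwise Hamming distances:
  Tip_B vs Tip_V: 3
  Tip_B vs Tip_W: 1
  Tip_V vs Tip_W: 2
The largest is 3, between Tip_B and Tip_V.

3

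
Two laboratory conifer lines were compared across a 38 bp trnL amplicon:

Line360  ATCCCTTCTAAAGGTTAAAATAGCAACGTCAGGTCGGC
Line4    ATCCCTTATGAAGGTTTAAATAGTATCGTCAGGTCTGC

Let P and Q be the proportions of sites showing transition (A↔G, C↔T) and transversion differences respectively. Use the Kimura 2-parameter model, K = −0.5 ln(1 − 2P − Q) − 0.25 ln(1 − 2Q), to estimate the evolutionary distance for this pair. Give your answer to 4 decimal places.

0.1773

Differing sites — 8:C/A (Tv); 10:A/G (Ti); 17:A/T (Tv); 24:C/T (Ti); 26:A/T (Tv); 36:G/T (Tv).
Of the 6 differences, 2 transitions and 4 transversions over 38 sites: P = 2/38 = 0.052632, Q = 4/38 = 0.105263.
d = −0.5·ln(0.789473) − 0.25·ln(0.789474) = −0.5·(-0.236390) − 0.25·(-0.236388) = 0.1773.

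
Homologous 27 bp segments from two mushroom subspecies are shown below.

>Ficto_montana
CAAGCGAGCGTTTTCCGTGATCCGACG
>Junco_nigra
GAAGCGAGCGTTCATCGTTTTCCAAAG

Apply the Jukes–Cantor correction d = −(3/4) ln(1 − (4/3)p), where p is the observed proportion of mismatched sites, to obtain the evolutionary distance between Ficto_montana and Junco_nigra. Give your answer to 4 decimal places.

0.3770

Mismatches occur at site 1 (C↔G), site 13 (T↔C), site 14 (T↔A), site 15 (C↔T), site 19 (G↔T), site 20 (A↔T), site 24 (G↔A), site 26 (C↔A).
p = 8/27 = 0.296296.
d = −0.75 · ln(1 − (4/3)·0.296296) = −0.75 · ln(0.604939) = −0.75 · (-0.502628) = 0.3770.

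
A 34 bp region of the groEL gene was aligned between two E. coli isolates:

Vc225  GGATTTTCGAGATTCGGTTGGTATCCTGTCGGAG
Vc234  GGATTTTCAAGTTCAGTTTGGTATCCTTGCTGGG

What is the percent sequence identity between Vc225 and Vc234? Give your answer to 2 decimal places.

73.53%

The sequences differ at positions 9 (G/A), 12 (A/T), 14 (T/C), 15 (C/A), 17 (G/T), 28 (G/T), 29 (T/G), 31 (G/T), 33 (A/G).
25 of the 34 sites match, so the percent identity is 25/34 × 100 = 73.53%.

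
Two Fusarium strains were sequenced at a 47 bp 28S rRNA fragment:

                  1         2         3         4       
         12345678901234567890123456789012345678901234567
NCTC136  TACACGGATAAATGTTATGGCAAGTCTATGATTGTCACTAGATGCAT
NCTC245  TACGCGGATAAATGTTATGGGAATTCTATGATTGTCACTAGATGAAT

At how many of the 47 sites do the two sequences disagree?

4

The sequences differ at positions 4 (A/G), 21 (C/G), 24 (G/T), 45 (C/A).
That gives 4 mismatches out of 47 aligned sites, so the Hamming distance is 4.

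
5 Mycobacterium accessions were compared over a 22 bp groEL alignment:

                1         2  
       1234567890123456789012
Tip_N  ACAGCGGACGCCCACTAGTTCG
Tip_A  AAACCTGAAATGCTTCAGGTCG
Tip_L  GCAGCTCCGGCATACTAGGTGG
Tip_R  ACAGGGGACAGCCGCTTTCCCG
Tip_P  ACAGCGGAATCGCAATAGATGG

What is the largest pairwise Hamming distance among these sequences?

16

Pairwise Hamming distances:
  Tip_N vs Tip_A: 11
  Tip_N vs Tip_L: 9
  Tip_N vs Tip_R: 8
  Tip_N vs Tip_P: 6
  Tip_A vs Tip_L: 14
  Tip_A vs Tip_R: 14
  Tip_A vs Tip_P: 10
  Tip_L vs Tip_R: 16
  Tip_L vs Tip_P: 10
  Tip_R vs Tip_P: 12
The largest is 16, between Tip_L and Tip_R.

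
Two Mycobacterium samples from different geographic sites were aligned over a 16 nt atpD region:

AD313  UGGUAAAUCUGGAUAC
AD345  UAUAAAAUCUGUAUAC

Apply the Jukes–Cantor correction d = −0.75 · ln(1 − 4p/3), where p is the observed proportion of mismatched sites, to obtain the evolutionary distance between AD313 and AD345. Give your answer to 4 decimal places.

0.3041

The sequences differ at positions 2 (G/A), 3 (G/U), 4 (U/A), 12 (G/U).
p = 4/16 = 0.250000.
d = −0.75 · ln(1 − (4/3)·0.250000) = −0.75 · ln(0.666667) = −0.75 · (-0.405465) = 0.3041.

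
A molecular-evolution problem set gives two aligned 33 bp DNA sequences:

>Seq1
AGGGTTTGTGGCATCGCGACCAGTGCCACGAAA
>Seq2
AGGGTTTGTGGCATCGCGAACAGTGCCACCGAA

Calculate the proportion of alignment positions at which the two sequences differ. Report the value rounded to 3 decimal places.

The sequences differ at positions 20 (C/A), 30 (G/C), 31 (A/G).
There are 3 differences over 33 sites, so p = 3/33 = 0.091.

0.091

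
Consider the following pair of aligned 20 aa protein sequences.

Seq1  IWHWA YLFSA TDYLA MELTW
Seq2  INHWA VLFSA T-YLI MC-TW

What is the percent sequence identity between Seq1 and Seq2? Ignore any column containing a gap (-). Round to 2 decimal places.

77.78%

Excluding the 2 gap columns leaves 18 comparable sites.
Mismatches occur at site 2 (W/N), site 6 (Y/V), site 15 (A/I), site 17 (E/C).
14 of the 18 comparable sites match, so the percent identity is 14/18 × 100 = 77.78%.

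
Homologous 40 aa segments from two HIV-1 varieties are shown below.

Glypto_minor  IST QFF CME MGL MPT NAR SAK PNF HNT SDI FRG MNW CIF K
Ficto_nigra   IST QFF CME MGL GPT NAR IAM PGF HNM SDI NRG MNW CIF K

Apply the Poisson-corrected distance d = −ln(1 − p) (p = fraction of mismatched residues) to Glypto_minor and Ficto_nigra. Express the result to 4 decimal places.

0.1625

Mismatches occur at site 13 (M/G), site 19 (S/I), site 21 (K/M), site 23 (N/G), site 27 (T/M), site 31 (F/N).
p = 6/40 = 0.150000.
d = −ln(1 − 0.150000) = −ln(0.850000) = 0.1625.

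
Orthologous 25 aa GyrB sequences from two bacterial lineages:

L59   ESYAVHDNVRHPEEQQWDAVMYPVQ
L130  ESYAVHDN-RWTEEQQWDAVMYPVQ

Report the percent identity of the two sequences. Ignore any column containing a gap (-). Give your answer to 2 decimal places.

91.67%

Excluding the 1 gap column leaves 24 comparable sites.
Mismatches occur at site 11 (H↔W), site 12 (P↔T).
22 of the 24 comparable sites match, so the percent identity is 22/24 × 100 = 91.67%.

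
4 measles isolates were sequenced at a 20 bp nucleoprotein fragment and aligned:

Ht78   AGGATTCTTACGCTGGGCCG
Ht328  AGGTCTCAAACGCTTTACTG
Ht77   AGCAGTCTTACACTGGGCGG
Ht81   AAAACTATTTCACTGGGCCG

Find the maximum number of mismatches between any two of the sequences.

Pairwise Hamming distances:
  Ht78 vs Ht328: 8
  Ht78 vs Ht77: 4
  Ht78 vs Ht81: 6
  Ht328 vs Ht77: 10
  Ht328 vs Ht81: 12
  Ht77 vs Ht81: 6
The largest is 12, between Ht328 and Ht81.

12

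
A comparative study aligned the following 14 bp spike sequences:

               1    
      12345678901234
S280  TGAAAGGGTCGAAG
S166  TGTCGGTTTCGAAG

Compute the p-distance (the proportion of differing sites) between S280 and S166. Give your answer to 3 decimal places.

Mismatches occur at site 3 (A/T), site 4 (A/C), site 5 (A/G), site 7 (G/T), site 8 (G/T).
There are 5 differences over 14 sites, so p = 5/14 = 0.357.

0.357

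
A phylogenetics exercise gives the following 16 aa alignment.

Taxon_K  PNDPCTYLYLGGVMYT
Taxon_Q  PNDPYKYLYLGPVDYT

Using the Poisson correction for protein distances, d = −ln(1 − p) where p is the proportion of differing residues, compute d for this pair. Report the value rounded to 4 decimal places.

Differing sites — 5:C/Y; 6:T/K; 12:G/P; 14:M/D.
p = 4/16 = 0.250000.
d = −ln(1 − 0.250000) = −ln(0.750000) = 0.2877.

0.2877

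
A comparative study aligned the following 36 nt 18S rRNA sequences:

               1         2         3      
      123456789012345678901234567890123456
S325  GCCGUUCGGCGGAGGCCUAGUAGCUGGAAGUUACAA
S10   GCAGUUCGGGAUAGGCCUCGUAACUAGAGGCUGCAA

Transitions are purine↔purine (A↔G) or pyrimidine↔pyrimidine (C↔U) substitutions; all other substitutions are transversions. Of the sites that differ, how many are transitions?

Mismatches occur at site 3 (C/A, transversion), site 10 (C/G, transversion), site 11 (G/A, transition), site 12 (G/U, transversion), site 19 (A/C, transversion), site 23 (G/A, transition), site 26 (G/A, transition), site 29 (A/G, transition), site 31 (U/C, transition), site 33 (A/G, transition).
Of the 10 differences, 6 transitions and 4 transversions, so the answer is 6.

6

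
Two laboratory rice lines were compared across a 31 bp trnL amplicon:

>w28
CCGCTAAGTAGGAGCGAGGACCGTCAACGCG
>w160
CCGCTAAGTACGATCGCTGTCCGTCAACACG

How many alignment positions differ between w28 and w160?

Mismatches occur at site 11 (G↔C), site 14 (G↔T), site 17 (A↔C), site 18 (G↔T), site 20 (A↔T), site 29 (G↔A).
That gives 6 mismatches out of 31 aligned sites, so the Hamming distance is 6.

6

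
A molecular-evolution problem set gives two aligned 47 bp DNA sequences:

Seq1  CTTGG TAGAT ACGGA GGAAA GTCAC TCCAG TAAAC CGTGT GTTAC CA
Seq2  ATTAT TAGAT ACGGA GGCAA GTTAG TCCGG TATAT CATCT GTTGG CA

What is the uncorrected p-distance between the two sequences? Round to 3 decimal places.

Mismatches occur at site 1 (C/A), site 4 (G/A), site 5 (G/T), site 18 (A/C), site 23 (C/T), site 25 (C/G), site 29 (A/G), site 33 (A/T), site 35 (C/T), site 37 (G/A), site 39 (G/C), site 44 (A/G), site 45 (C/G).
There are 13 differences over 47 sites, so p = 13/47 = 0.277.

0.277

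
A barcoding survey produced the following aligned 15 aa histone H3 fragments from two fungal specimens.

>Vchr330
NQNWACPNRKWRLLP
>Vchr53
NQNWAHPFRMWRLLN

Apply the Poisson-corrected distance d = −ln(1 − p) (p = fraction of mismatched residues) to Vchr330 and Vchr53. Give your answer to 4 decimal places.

0.3102

Differing sites — 6:C/H; 8:N/F; 10:K/M; 15:P/N.
p = 4/15 = 0.266667.
d = −ln(1 − 0.266667) = −ln(0.733333) = 0.3102.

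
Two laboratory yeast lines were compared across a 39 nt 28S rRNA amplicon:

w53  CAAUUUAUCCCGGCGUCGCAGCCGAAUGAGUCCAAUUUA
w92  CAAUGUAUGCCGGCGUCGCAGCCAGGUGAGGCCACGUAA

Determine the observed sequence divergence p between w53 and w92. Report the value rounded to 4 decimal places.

Differing sites — 5:U/G; 9:C/G; 24:G/A; 25:A/G; 26:A/G; 31:U/G; 35:A/C; 36:U/G; 38:U/A.
There are 9 differences over 39 sites, so p = 9/39 = 0.2308.

0.2308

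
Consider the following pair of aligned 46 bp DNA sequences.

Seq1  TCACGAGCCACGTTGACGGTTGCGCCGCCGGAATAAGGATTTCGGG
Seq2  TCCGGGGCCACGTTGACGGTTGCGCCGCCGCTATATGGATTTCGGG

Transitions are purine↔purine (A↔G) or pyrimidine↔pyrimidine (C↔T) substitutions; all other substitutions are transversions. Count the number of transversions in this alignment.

5

Differing sites — 3:A/C (Tv); 4:C/G (Tv); 6:A/G (Ti); 31:G/C (Tv); 32:A/T (Tv); 36:A/T (Tv).
Of the 6 differences, 1 transition and 5 transversions, so the answer is 5.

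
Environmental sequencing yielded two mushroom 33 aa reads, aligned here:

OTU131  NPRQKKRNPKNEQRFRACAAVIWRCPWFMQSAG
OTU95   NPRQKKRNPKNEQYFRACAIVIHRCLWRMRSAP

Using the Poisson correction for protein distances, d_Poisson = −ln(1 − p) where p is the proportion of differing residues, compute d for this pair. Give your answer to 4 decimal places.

0.2384

Mismatches occur at site 14 (R→Y), site 20 (A→I), site 23 (W→H), site 26 (P→L), site 28 (F→R), site 30 (Q→R), site 33 (G→P).
p = 7/33 = 0.212121.
d = −ln(1 − 0.212121) = −ln(0.787879) = 0.2384.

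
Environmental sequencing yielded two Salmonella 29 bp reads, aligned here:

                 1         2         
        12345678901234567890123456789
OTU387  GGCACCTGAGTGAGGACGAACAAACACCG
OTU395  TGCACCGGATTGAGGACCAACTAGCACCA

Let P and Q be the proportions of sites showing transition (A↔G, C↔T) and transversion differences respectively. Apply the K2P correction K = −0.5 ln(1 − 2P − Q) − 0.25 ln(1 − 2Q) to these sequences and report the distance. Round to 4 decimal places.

0.2915

Mismatches occur at site 1 (G↔T, transversion), site 7 (T↔G, transversion), site 10 (G↔T, transversion), site 18 (G↔C, transversion), site 22 (A↔T, transversion), site 24 (A↔G, transition), site 29 (G↔A, transition).
Of the 7 differences, 2 transitions and 5 transversions over 29 sites: P = 2/29 = 0.068966, Q = 5/29 = 0.172414.
d = −0.5·ln(0.689654) − 0.25·ln(0.655172) = −0.5·(-0.371565) − 0.25·(-0.422857) = 0.2915.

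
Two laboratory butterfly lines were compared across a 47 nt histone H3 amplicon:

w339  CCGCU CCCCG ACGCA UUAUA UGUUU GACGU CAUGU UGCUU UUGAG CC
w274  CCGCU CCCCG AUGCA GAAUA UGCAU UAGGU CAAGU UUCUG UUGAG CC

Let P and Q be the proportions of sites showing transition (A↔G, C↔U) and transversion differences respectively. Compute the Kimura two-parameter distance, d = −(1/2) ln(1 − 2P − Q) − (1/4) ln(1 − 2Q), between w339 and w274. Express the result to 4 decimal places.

The sequences differ at positions 12 (C/U, transition), 16 (U/G, transversion), 17 (U/A, transversion), 23 (U/C, transition), 24 (U/A, transversion), 26 (G/U, transversion), 28 (C/G, transversion), 33 (U/A, transversion), 37 (G/U, transversion), 40 (U/G, transversion).
Of the 10 differences, 2 transitions and 8 transversions over 47 sites: P = 2/47 = 0.042553, Q = 8/47 = 0.170213.
d = −0.5·ln(0.744681) − 0.25·ln(0.659574) = −0.5·(-0.294799) − 0.25·(-0.416161) = 0.2514.

0.2514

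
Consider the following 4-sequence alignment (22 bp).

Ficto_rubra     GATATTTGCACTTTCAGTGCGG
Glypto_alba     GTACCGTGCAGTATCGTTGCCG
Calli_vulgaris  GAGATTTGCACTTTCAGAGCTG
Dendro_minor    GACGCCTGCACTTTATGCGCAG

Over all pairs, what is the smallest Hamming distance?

Pairwise Hamming distances:
  Ficto_rubra vs Glypto_alba: 10
  Ficto_rubra vs Calli_vulgaris: 3
  Ficto_rubra vs Dendro_minor: 8
  Glypto_alba vs Calli_vulgaris: 11
  Glypto_alba vs Dendro_minor: 11
  Calli_vulgaris vs Dendro_minor: 8
The smallest is 3, between Ficto_rubra and Calli_vulgaris.

3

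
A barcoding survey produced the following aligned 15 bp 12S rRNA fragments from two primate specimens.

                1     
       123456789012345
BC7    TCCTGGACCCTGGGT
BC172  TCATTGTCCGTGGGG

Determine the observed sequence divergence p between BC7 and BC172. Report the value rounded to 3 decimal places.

Mismatches occur at site 3 (C→A), site 5 (G→T), site 7 (A→T), site 10 (C→G), site 15 (T→G).
There are 5 differences over 15 sites, so p = 5/15 = 0.333.

0.333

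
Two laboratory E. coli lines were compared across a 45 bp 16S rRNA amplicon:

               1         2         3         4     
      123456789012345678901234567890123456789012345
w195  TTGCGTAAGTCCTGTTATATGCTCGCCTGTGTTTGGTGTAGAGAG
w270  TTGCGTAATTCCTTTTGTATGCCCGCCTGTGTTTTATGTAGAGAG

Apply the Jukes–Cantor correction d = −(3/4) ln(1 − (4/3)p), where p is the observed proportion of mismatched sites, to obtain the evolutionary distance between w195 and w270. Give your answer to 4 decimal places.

0.1468

Differing sites — 9:G/T; 14:G/T; 17:A/G; 23:T/C; 35:G/T; 36:G/A.
p = 6/45 = 0.133333.
d = −0.75 · ln(1 − (4/3)·0.133333) = −0.75 · ln(0.822223) = −0.75 · (-0.195744) = 0.1468.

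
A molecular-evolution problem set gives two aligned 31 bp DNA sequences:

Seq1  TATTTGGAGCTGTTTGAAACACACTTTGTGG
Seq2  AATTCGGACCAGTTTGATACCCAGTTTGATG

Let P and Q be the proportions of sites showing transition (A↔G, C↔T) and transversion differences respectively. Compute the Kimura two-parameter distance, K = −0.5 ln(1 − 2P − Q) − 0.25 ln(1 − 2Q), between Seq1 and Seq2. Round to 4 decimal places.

The sequences differ at positions 1 (T/A, transversion), 5 (T/C, transition), 9 (G/C, transversion), 11 (T/A, transversion), 18 (A/T, transversion), 21 (A/C, transversion), 24 (C/G, transversion), 29 (T/A, transversion), 30 (G/T, transversion).
Of the 9 differences, 1 transition and 8 transversions over 31 sites: P = 1/31 = 0.032258, Q = 8/31 = 0.258065.
d = −0.5·ln(0.677419) − 0.25·ln(0.483870) = −0.5·(-0.389465) − 0.25·(-0.725939) = 0.3762.

0.3762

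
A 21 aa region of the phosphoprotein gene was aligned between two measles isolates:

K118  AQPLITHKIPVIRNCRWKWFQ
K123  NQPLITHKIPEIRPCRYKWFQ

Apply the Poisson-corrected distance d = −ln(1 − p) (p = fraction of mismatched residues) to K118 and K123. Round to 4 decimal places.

0.2113

Mismatches occur at site 1 (A/N), site 11 (V/E), site 14 (N/P), site 17 (W/Y).
p = 4/21 = 0.190476.
d = −ln(1 − 0.190476) = −ln(0.809524) = 0.2113.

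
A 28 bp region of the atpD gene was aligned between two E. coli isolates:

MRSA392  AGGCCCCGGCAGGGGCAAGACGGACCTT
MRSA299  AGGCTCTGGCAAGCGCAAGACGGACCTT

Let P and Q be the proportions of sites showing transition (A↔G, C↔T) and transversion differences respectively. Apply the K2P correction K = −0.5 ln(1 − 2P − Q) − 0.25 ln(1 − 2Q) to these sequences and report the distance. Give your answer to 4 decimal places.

The sequences differ at positions 5 (C/T, transition), 7 (C/T, transition), 12 (G/A, transition), 14 (G/C, transversion).
Of the 4 differences, 3 transitions and 1 transversion over 28 sites: P = 3/28 = 0.107143, Q = 1/28 = 0.035714.
d = −0.5·ln(0.750000) − 0.25·ln(0.928572) = −0.5·(-0.287682) − 0.25·(-0.074107) = 0.1624.

0.1624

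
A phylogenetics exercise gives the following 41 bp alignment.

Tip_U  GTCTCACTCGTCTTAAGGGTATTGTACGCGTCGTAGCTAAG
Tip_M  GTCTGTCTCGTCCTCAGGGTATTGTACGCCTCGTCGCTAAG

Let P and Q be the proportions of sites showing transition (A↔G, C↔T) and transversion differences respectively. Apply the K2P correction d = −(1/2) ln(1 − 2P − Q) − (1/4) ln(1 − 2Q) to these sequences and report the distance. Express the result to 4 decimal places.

0.1635

Differing sites — 5:C/G (Tv); 6:A/T (Tv); 13:T/C (Ti); 15:A/C (Tv); 30:G/C (Tv); 35:A/C (Tv).
Of the 6 differences, 1 transition and 5 transversions over 41 sites: P = 1/41 = 0.024390, Q = 5/41 = 0.121951.
d = −0.5·ln(0.829269) − 0.25·ln(0.756098) = −0.5·(-0.187211) − 0.25·(-0.279584) = 0.1635.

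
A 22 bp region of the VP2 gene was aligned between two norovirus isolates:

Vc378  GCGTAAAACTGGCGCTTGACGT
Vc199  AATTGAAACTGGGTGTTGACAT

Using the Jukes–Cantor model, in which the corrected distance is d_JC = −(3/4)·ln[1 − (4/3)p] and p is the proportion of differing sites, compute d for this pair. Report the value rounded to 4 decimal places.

0.4975

Mismatches occur at site 1 (G→A), site 2 (C→A), site 3 (G→T), site 5 (A→G), site 13 (C→G), site 14 (G→T), site 15 (C→G), site 21 (G→A).
p = 8/22 = 0.363636.
d = −0.75 · ln(1 − (4/3)·0.363636) = −0.75 · ln(0.515152) = −0.75 · (-0.663293) = 0.4975.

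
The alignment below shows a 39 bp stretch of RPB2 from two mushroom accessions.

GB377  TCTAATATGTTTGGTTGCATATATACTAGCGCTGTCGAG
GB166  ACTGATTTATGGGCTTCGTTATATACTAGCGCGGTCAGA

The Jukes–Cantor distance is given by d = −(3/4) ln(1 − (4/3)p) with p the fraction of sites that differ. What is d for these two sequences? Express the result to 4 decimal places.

Differing sites — 1:T/A; 4:A/G; 7:A/T; 9:G/A; 11:T/G; 12:T/G; 14:G/C; 17:G/C; 18:C/G; 19:A/T; 33:T/G; 37:G/A; 38:A/G; 39:G/A.
p = 14/39 = 0.358974.
d = −0.75 · ln(1 − (4/3)·0.358974) = −0.75 · ln(0.521368) = −0.75 · (-0.651299) = 0.4885.

0.4885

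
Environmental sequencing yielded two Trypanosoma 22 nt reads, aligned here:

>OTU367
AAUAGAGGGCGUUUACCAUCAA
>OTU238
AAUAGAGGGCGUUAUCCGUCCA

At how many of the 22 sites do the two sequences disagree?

Mismatches occur at site 14 (U/A), site 15 (A/U), site 18 (A/G), site 21 (A/C).
That gives 4 mismatches out of 22 aligned sites, so the Hamming distance is 4.

4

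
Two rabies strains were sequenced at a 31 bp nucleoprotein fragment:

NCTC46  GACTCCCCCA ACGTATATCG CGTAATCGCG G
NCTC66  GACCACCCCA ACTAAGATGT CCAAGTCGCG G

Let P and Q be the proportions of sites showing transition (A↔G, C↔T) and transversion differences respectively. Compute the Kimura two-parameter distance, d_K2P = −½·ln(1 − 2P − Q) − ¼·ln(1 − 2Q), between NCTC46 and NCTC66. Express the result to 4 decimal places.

0.4263

The sequences differ at positions 4 (T/C, transition), 5 (C/A, transversion), 13 (G/T, transversion), 14 (T/A, transversion), 16 (T/G, transversion), 19 (C/G, transversion), 20 (G/T, transversion), 22 (G/C, transversion), 23 (T/A, transversion), 25 (A/G, transition).
Of the 10 differences, 2 transitions and 8 transversions over 31 sites: P = 2/31 = 0.064516, Q = 8/31 = 0.258065.
d = −0.5·ln(0.612903) − 0.25·ln(0.483870) = −0.5·(-0.489549) − 0.25·(-0.725939) = 0.4263.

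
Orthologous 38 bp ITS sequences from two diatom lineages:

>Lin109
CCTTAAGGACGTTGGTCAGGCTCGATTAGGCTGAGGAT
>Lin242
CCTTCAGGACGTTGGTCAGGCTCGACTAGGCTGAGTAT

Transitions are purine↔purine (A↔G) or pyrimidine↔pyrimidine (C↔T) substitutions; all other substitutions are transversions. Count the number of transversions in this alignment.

The sequences differ at positions 5 (A/C, transversion), 26 (T/C, transition), 36 (G/T, transversion).
Of the 3 differences, 1 transition and 2 transversions, so the answer is 2.

2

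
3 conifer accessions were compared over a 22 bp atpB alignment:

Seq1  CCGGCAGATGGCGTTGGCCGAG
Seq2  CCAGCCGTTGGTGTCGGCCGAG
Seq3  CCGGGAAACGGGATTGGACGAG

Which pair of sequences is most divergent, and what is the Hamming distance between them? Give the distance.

Pairwise Hamming distances:
  Seq1 vs Seq2: 5
  Seq1 vs Seq3: 6
  Seq2 vs Seq3: 10
The largest is 10, between Seq2 and Seq3.

10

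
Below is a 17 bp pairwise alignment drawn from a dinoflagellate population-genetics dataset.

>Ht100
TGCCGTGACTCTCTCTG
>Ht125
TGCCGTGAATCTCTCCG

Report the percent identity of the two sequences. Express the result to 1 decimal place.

88.2%

The sequences differ at positions 9 (C/A), 16 (T/C).
15 of the 17 sites match, so the percent identity is 15/17 × 100 = 88.2%.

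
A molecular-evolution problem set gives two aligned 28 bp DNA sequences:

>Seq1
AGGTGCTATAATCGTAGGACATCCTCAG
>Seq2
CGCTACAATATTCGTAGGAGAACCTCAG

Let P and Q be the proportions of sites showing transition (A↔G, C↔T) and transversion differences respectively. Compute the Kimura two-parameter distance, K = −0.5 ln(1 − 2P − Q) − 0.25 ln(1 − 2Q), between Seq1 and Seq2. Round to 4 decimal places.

0.3081

Mismatches occur at site 1 (A/C, transversion), site 3 (G/C, transversion), site 5 (G/A, transition), site 7 (T/A, transversion), site 11 (A/T, transversion), site 20 (C/G, transversion), site 22 (T/A, transversion).
Of the 7 differences, 1 transition and 6 transversions over 28 sites: P = 1/28 = 0.035714, Q = 6/28 = 0.214286.
d = −0.5·ln(0.714286) − 0.25·ln(0.571428) = −0.5·(-0.336472) − 0.25·(-0.559617) = 0.3081.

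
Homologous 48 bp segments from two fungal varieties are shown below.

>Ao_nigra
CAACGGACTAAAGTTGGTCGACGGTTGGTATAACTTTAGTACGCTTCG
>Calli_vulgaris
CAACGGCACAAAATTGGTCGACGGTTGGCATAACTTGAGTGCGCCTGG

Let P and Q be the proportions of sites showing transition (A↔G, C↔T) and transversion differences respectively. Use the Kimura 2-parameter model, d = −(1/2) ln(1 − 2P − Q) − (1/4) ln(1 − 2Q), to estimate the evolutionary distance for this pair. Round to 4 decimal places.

The sequences differ at positions 7 (A/C, transversion), 8 (C/A, transversion), 9 (T/C, transition), 13 (G/A, transition), 29 (T/C, transition), 37 (T/G, transversion), 41 (A/G, transition), 45 (T/C, transition), 47 (C/G, transversion).
Of the 9 differences, 5 transitions and 4 transversions over 48 sites: P = 5/48 = 0.104167, Q = 4/48 = 0.083333.
d = −0.5·ln(0.708333) − 0.25·ln(0.833334) = −0.5·(-0.344841) − 0.25·(-0.182321) = 0.2180.

0.2180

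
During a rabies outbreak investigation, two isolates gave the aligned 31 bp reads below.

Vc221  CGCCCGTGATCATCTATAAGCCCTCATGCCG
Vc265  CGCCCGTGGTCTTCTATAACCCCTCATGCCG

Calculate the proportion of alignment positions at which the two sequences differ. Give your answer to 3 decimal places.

0.097

The sequences differ at positions 9 (A/G), 12 (A/T), 20 (G/C).
There are 3 differences over 31 sites, so p = 3/31 = 0.097.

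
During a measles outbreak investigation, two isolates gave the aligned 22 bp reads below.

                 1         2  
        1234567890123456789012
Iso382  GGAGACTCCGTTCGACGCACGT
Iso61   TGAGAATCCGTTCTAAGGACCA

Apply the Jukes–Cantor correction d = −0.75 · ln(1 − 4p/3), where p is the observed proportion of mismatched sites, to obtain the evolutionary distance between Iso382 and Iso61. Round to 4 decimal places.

Mismatches occur at site 1 (G→T), site 6 (C→A), site 14 (G→T), site 16 (C→A), site 18 (C→G), site 21 (G→C), site 22 (T→A).
p = 7/22 = 0.318182.
d = −0.75 · ln(1 − (4/3)·0.318182) = −0.75 · ln(0.575757) = −0.75 · (-0.552070) = 0.4141.

0.4141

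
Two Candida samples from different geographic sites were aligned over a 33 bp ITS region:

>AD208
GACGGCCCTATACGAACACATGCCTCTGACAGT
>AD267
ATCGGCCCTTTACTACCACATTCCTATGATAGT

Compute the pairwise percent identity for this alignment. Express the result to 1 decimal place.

75.8%

The sequences differ at positions 1 (G/A), 2 (A/T), 10 (A/T), 14 (G/T), 16 (A/C), 22 (G/T), 26 (C/A), 30 (C/T).
25 of the 33 sites match, so the percent identity is 25/33 × 100 = 75.8%.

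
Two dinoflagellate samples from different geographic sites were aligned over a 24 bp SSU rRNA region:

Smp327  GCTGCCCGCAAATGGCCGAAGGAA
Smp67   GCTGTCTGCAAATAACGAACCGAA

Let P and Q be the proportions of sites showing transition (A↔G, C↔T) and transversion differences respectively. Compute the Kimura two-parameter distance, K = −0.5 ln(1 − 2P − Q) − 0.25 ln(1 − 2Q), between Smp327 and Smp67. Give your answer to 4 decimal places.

0.4620

Mismatches occur at site 5 (C↔T, transition), site 7 (C↔T, transition), site 14 (G↔A, transition), site 15 (G↔A, transition), site 17 (C↔G, transversion), site 18 (G↔A, transition), site 20 (A↔C, transversion), site 21 (G↔C, transversion).
Of the 8 differences, 5 transitions and 3 transversions over 24 sites: P = 5/24 = 0.208333, Q = 3/24 = 0.125000.
d = −0.5·ln(0.458334) − 0.25·ln(0.750000) = −0.5·(-0.780157) − 0.25·(-0.287682) = 0.4620.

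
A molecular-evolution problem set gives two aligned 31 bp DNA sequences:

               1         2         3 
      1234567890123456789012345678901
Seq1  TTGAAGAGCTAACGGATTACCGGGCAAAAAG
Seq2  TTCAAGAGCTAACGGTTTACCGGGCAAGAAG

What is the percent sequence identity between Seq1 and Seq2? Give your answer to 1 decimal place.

90.3%

Differing sites — 3:G/C; 16:A/T; 28:A/G.
28 of the 31 sites match, so the percent identity is 28/31 × 100 = 90.3%.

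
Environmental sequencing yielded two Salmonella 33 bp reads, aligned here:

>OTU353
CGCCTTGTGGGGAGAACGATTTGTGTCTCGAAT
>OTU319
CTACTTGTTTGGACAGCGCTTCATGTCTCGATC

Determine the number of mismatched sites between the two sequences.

11

Mismatches occur at site 2 (G→T), site 3 (C→A), site 9 (G→T), site 10 (G→T), site 14 (G→C), site 16 (A→G), site 19 (A→C), site 22 (T→C), site 23 (G→A), site 32 (A→T), site 33 (T→C).
That gives 11 mismatches out of 33 aligned sites, so the Hamming distance is 11.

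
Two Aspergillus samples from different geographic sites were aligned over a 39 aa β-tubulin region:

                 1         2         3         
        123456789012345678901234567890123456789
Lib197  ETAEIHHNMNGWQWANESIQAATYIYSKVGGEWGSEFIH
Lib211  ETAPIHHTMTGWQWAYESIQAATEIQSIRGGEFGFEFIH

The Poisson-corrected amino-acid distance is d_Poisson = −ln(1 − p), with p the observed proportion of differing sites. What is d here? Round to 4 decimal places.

Mismatches occur at site 4 (E→P), site 8 (N→T), site 10 (N→T), site 16 (N→Y), site 24 (Y→E), site 26 (Y→Q), site 28 (K→I), site 29 (V→R), site 33 (W→F), site 35 (S→F).
p = 10/39 = 0.256410.
d = −ln(1 − 0.256410) = −ln(0.743590) = 0.2963.

0.2963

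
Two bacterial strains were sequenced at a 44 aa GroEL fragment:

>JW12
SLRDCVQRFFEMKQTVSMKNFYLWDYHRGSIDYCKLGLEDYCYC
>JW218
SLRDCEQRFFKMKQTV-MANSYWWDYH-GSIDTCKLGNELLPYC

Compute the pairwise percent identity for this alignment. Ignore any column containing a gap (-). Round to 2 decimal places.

Excluding the 2 gap columns leaves 42 comparable sites.
Mismatches occur at site 6 (V→E), site 11 (E→K), site 19 (K→A), site 21 (F→S), site 23 (L→W), site 33 (Y→T), site 38 (L→N), site 40 (D→L), site 41 (Y→L), site 42 (C→P).
32 of the 42 comparable sites match, so the percent identity is 32/42 × 100 = 76.19%.

76.19%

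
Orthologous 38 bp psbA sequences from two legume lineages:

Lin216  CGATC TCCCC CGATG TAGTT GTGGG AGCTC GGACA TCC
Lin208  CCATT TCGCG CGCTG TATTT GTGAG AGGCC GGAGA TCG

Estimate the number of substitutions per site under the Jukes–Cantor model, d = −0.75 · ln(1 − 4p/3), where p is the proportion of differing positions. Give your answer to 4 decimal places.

The sequences differ at positions 2 (G/C), 5 (C/T), 8 (C/G), 10 (C/G), 13 (A/C), 18 (G/T), 24 (G/A), 28 (C/G), 29 (T/C), 34 (C/G), 38 (C/G).
p = 11/38 = 0.289474.
d = −0.75 · ln(1 − (4/3)·0.289474) = −0.75 · ln(0.614035) = −0.75 · (-0.487703) = 0.3658.

0.3658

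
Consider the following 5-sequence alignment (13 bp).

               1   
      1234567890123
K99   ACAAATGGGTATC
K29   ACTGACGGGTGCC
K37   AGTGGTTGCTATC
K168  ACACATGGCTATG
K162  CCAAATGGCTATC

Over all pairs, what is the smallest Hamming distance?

2

Pairwise Hamming distances:
  K99 vs K29: 5
  K99 vs K37: 6
  K99 vs K168: 3
  K99 vs K162: 2
  K29 vs K37: 7
  K29 vs K168: 7
  K29 vs K162: 7
  K37 vs K168: 6
  K37 vs K162: 6
  K168 vs K162: 3
The smallest is 2, between K99 and K162.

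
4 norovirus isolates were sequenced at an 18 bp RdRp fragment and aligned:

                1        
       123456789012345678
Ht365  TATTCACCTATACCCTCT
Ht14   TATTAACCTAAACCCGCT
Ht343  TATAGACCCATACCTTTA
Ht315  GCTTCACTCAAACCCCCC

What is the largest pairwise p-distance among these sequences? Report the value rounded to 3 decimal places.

Pairwise Hamming distances:
  Ht365 vs Ht14: 3
  Ht365 vs Ht343: 6
  Ht365 vs Ht315: 7
  Ht14 vs Ht343: 8
  Ht14 vs Ht315: 7
  Ht343 vs Ht315: 10
The largest is 10 mismatches, between Ht343 and Ht315; p = 10/18 = 0.556.

0.556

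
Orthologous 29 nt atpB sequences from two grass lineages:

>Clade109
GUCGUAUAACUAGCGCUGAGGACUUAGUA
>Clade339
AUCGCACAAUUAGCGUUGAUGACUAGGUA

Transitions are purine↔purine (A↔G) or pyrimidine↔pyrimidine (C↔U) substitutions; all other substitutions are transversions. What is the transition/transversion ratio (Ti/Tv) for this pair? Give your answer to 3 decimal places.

Differing sites — 1:G/A (Ti); 5:U/C (Ti); 7:U/C (Ti); 10:C/U (Ti); 16:C/U (Ti); 20:G/U (Tv); 25:U/A (Tv); 26:A/G (Ti).
Of the 8 differences, 6 transitions and 2 transversions, so Ti/Tv = 6/2 = 3.000.

3.000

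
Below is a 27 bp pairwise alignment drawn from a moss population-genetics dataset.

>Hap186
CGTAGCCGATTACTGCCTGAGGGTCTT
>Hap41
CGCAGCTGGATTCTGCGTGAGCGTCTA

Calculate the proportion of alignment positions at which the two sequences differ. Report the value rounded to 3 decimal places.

0.296

Mismatches occur at site 3 (T→C), site 7 (C→T), site 9 (A→G), site 10 (T→A), site 12 (A→T), site 17 (C→G), site 22 (G→C), site 27 (T→A).
There are 8 differences over 27 sites, so p = 8/27 = 0.296.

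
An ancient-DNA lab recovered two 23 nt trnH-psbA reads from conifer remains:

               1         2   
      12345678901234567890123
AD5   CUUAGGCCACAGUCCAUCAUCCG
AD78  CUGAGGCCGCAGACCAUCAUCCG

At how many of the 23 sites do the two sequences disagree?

The sequences differ at positions 3 (U/G), 9 (A/G), 13 (U/A).
That gives 3 mismatches out of 23 aligned sites, so the Hamming distance is 3.

3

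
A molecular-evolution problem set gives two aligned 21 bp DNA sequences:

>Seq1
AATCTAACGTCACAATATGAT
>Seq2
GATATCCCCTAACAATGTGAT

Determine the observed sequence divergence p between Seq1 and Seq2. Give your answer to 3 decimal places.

The sequences differ at positions 1 (A/G), 4 (C/A), 6 (A/C), 7 (A/C), 9 (G/C), 11 (C/A), 17 (A/G).
There are 7 differences over 21 sites, so p = 7/21 = 0.333.

0.333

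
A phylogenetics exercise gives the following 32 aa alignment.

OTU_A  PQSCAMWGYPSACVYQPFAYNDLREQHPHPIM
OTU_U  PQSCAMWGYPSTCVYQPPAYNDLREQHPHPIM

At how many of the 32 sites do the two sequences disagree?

2

Differing sites — 12:A/T; 18:F/P.
That gives 2 mismatches out of 32 aligned sites, so the Hamming distance is 2.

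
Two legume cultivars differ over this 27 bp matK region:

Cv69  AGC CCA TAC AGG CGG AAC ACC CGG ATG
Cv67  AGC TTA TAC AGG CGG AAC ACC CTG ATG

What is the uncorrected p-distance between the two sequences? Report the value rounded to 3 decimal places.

Differing sites — 4:C/T; 5:C/T; 23:G/T.
There are 3 differences over 27 sites, so p = 3/27 = 0.111.

0.111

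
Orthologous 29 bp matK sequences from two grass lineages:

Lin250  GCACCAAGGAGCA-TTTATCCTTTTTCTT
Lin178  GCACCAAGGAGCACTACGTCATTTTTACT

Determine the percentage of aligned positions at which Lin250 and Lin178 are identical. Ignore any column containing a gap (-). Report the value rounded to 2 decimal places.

78.57%

Excluding the 1 gap column leaves 28 comparable sites.
Differing sites — 16:T/A; 17:T/C; 18:A/G; 21:C/A; 27:C/A; 28:T/C.
22 of the 28 comparable sites match, so the percent identity is 22/28 × 100 = 78.57%.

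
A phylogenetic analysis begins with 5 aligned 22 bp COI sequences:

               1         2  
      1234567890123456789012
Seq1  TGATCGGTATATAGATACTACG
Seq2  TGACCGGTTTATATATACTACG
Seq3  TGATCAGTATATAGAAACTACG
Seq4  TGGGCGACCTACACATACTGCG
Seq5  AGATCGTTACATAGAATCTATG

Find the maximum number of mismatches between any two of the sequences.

Pairwise Hamming distances:
  Seq1 vs Seq2: 3
  Seq1 vs Seq3: 2
  Seq1 vs Seq4: 8
  Seq1 vs Seq5: 6
  Seq2 vs Seq3: 5
  Seq2 vs Seq4: 8
  Seq2 vs Seq5: 9
  Seq3 vs Seq4: 10
  Seq3 vs Seq5: 6
  Seq4 vs Seq5: 13
The largest is 13, between Seq4 and Seq5.

13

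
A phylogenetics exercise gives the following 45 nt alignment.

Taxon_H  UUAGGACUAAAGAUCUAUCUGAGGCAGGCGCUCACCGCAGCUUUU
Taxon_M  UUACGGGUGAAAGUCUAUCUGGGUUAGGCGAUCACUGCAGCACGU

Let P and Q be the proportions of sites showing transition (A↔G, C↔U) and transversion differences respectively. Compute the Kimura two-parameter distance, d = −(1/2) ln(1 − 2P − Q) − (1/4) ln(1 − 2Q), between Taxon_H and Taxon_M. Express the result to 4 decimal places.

0.4131

Differing sites — 4:G/C (Tv); 6:A/G (Ti); 7:C/G (Tv); 9:A/G (Ti); 12:G/A (Ti); 13:A/G (Ti); 22:A/G (Ti); 24:G/U (Tv); 25:C/U (Ti); 31:C/A (Tv); 36:C/U (Ti); 42:U/A (Tv); 43:U/C (Ti); 44:U/G (Tv).
Of the 14 differences, 8 transitions and 6 transversions over 45 sites: P = 8/45 = 0.177778, Q = 6/45 = 0.133333.
d = −0.5·ln(0.511111) − 0.25·ln(0.733334) = −0.5·(-0.671168) − 0.25·(-0.310154) = 0.4131.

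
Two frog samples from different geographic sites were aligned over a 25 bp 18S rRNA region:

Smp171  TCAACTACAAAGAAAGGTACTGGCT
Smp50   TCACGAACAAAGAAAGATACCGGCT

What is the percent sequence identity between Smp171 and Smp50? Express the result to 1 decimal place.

80.0%

Differing sites — 4:A/C; 5:C/G; 6:T/A; 17:G/A; 21:T/C.
20 of the 25 sites match, so the percent identity is 20/25 × 100 = 80.0%.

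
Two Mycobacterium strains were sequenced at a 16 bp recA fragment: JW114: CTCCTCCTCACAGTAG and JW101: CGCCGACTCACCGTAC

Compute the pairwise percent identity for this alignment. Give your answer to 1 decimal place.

68.8%

Differing sites — 2:T/G; 5:T/G; 6:C/A; 12:A/C; 16:G/C.
11 of the 16 sites match, so the percent identity is 11/16 × 100 = 68.8%.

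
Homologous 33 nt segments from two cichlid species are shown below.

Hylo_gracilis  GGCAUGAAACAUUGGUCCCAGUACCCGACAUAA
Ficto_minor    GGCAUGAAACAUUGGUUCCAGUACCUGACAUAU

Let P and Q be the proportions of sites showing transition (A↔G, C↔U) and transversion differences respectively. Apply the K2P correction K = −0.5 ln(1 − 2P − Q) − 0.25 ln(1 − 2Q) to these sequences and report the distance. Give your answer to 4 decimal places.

Differing sites — 17:C/U (Ti); 26:C/U (Ti); 33:A/U (Tv).
Of the 3 differences, 2 transitions and 1 transversion over 33 sites: P = 2/33 = 0.060606, Q = 1/33 = 0.030303.
d = −0.5·ln(0.848485) − 0.25·ln(0.939394) = −0.5·(-0.164303) − 0.25·(-0.062520) = 0.0978.

0.0978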